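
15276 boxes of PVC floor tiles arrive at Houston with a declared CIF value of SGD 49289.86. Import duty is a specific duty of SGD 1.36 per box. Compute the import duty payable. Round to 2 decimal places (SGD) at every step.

Import duty = 15276 × 1.36 = 20775.36

Import duty: SGD 20775.36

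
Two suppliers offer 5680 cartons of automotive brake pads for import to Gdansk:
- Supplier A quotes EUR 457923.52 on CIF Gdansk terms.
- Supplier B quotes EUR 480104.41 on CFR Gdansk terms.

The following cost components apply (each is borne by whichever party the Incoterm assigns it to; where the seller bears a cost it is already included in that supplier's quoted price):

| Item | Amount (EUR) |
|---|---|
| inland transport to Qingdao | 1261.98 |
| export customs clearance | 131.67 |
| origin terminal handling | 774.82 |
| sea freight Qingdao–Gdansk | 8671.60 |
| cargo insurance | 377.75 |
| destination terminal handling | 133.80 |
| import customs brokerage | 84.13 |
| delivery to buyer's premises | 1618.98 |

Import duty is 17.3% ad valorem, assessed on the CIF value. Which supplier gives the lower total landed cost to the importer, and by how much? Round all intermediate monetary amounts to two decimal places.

Supplier A is cheaper by EUR 26461.28

Supplier A (CIF):
The CIF price already equals the CIF value: 457923.52
Import duty = 457923.52 × 17.3% = 79220.77
Buyer bears (A): 133.80 + 84.13 + 1618.98 = 1836.91
Landed cost (A) = invoice 457923.52 + 1836.91 + duty 79220.77 = 538981.20
Supplier B (CFR):
CIF value = CFR price + insurance = 480104.41 + 377.75 = 480482.16
Import duty = 480482.16 × 17.3% = 83123.41
Buyer bears (B): 377.75 + 133.80 + 84.13 + 1618.98 = 2214.66
Landed cost (B) = invoice 480104.41 + 2214.66 + duty 83123.41 = 565442.48
Difference = |538981.20 − 565442.48| = 26461.28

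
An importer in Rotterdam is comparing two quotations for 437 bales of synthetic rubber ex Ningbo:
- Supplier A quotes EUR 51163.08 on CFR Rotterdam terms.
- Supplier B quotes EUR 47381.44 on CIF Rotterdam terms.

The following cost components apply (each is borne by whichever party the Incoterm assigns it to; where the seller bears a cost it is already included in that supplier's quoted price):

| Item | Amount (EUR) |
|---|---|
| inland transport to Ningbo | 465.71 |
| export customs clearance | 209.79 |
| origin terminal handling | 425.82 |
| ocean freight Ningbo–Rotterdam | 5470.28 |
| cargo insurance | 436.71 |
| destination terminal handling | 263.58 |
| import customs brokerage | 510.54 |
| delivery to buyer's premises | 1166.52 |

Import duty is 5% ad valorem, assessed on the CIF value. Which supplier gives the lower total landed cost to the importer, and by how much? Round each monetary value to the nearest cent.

Supplier A (CFR):
CIF value = CFR price + insurance = 51163.08 + 436.71 = 51599.79
Import duty = 51599.79 × 5% = 2579.99
Buyer bears (A): 436.71 + 263.58 + 510.54 + 1166.52 = 2377.35
Landed cost (A) = invoice 51163.08 + 2377.35 + duty 2579.99 = 56120.42
Supplier B (CIF):
The CIF price already equals the CIF value: 47381.44
Import duty = 47381.44 × 5% = 2369.07
Buyer bears (B): 263.58 + 510.54 + 1166.52 = 1940.64
Landed cost (B) = invoice 47381.44 + 1940.64 + duty 2369.07 = 51691.15
Difference = |56120.42 − 51691.15| = 4429.27

Supplier B is cheaper by EUR 4429.27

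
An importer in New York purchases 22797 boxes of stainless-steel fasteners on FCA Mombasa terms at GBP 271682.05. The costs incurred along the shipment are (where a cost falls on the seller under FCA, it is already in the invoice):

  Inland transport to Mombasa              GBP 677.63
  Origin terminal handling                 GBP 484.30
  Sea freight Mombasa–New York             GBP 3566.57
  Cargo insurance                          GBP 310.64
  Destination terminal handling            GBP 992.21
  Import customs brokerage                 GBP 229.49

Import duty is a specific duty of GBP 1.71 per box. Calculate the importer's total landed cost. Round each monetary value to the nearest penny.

Total landed cost: GBP 316248.13

FCA: the seller delivers export-cleared goods to the carrier; the buyer bears costs from that point.
Already in the invoice (seller's account under FCA): inland to port — exclude.
CIF value = FCA price + origin terminal + freight + insurance = 271682.05 + 484.30 + 3566.57 + 310.64 = 276043.56
Import duty = 22797 × 1.71 = 38982.87
Buyer bears: origin terminal 484.30 + freight 3566.57 + insurance 310.64 + destination terminal 992.21 + brokerage 229.49 + duty 38982.87 = 44566.08
Landed cost = invoice 271682.05 + 44566.08 = 316248.13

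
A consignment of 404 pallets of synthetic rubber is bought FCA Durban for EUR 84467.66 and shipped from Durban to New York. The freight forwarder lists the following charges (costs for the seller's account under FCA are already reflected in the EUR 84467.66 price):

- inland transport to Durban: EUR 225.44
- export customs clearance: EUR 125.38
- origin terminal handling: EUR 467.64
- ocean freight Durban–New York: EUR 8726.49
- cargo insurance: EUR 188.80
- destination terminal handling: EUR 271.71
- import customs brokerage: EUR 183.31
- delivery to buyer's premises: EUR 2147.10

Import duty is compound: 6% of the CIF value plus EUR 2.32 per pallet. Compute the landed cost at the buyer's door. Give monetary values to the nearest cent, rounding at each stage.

FCA: the seller delivers export-cleared goods to the carrier; the buyer bears costs from that point.
Already in the invoice (seller's account under FCA): inland to port, export clearance — exclude.
CIF value = FCA price + origin terminal + freight + insurance = 84467.66 + 467.64 + 8726.49 + 188.80 = 93850.59
Ad valorem component: 93850.59 × 6% = 5631.04
Specific component: 404 × 2.32 = 937.28
Import duty = 5631.04 + 937.28 = 6568.32
Buyer bears: origin terminal 467.64 + freight 8726.49 + insurance 188.80 + destination terminal 271.71 + brokerage 183.31 + delivery 2147.10 + duty 6568.32 = 18553.37
Landed cost = invoice 84467.66 + 18553.37 = 103021.03

Total landed cost: EUR 103021.03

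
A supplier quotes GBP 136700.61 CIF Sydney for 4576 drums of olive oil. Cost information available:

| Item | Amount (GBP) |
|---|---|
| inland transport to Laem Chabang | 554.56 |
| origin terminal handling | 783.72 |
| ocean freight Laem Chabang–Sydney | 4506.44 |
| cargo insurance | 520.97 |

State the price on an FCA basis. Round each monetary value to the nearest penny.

FCA price: GBP 130889.48

Not relevant to the conversion: inland to port — on the seller under both CIF and FCA; already in the CIF price and stays in the FCA price.
From CIF to FCA, the seller no longer bears: origin terminal, freight, insurance.
FCA price = 136700.61 − 783.72 − 4506.44 − 520.97 = 130889.48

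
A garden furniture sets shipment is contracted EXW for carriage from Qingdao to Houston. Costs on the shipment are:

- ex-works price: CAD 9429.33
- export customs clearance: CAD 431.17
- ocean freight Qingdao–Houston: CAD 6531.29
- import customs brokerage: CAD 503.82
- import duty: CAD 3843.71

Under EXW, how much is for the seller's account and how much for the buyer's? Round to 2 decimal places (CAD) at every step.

EXW: the seller makes goods available at their premises; the buyer bears all onward costs.
Seller's account: goods 9429.33 = 9429.33
Buyer's account: export clearance 431.17 + freight 6531.29 + brokerage 503.82 + duty 3843.71 = 11309.99

Seller: CAD 9429.33; buyer: CAD 11309.99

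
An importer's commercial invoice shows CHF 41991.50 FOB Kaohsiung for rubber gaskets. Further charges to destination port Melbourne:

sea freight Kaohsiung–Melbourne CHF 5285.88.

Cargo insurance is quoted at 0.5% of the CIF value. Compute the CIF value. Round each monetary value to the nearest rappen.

Let C be the CIF value. C = FOB price + freight + 0.5% × C
C − 0.5% × C = 41991.50 + 5285.88
0.995 × C = 47277.38
C = 47277.38 / 0.995 = 47514.95
Insurance premium = 0.5% × 47514.95 = 237.57

CIF value: CHF 47514.95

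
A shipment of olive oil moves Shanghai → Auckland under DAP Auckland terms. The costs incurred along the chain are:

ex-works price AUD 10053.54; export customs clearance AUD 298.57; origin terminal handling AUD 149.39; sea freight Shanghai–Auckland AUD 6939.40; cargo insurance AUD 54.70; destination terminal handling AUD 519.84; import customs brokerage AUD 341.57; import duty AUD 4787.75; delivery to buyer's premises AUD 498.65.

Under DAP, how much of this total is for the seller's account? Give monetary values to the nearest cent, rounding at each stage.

DAP: the seller bears all costs to the named destination except import duty and clearance.
Seller's account: goods 10053.54 + export clearance 298.57 + origin terminal 149.39 + freight 6939.40 + insurance 54.70 + destination terminal 519.84 + delivery 498.65 = 18514.09
Buyer's account: brokerage 341.57 + duty 4787.75 = 5129.32

Seller's account: AUD 18514.09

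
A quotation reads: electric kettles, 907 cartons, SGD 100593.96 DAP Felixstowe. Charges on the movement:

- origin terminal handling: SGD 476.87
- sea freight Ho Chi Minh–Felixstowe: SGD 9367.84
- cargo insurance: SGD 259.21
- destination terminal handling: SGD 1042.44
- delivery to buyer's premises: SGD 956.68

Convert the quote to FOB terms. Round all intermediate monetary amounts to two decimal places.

FOB price: SGD 88967.79

Not relevant to the conversion: origin terminal — on the seller under both DAP and FOB; already in the DAP price and stays in the FOB price.
From DAP to FOB, the seller no longer bears: freight, insurance, destination terminal, delivery.
FOB price = 100593.96 − 9367.84 − 259.21 − 1042.44 − 956.68 = 88967.79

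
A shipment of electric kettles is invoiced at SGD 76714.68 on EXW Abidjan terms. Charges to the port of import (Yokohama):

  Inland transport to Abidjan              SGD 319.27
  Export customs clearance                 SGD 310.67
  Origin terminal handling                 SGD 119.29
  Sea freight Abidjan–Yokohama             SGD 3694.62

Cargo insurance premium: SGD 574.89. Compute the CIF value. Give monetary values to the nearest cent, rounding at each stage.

CIF value: SGD 81733.42

CIF = EXW price + pre-shipment costs + freight + insurance
CIF = 76714.68 + 319.27 + 310.67 + 119.29 + 3694.62 + 574.89 = 81733.42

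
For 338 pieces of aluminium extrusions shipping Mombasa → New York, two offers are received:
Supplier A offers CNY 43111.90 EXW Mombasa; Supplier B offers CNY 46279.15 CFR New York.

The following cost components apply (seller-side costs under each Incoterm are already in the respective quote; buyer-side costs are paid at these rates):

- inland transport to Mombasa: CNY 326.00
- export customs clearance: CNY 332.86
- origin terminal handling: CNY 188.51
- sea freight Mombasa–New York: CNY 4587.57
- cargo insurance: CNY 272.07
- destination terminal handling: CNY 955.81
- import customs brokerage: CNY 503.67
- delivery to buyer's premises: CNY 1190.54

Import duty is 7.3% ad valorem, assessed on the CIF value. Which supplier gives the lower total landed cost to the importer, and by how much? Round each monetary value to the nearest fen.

Supplier B is cheaper by CNY 2433.23

Supplier A (EXW):
CIF value = EXW price + inland to port + export clearance + origin terminal + freight + insurance = 43111.90 + 326.00 + 332.86 + 188.51 + 4587.57 + 272.07 = 48818.91
Import duty = 48818.91 × 7.3% = 3563.78
Buyer bears (A): 326.00 + 332.86 + 188.51 + 4587.57 + 272.07 + 955.81 + 503.67 + 1190.54 = 8357.03
Landed cost (A) = invoice 43111.90 + 8357.03 + duty 3563.78 = 55032.71
Supplier B (CFR):
CIF value = CFR price + insurance = 46279.15 + 272.07 = 46551.22
Import duty = 46551.22 × 7.3% = 3398.24
Buyer bears (B): 272.07 + 955.81 + 503.67 + 1190.54 = 2922.09
Landed cost (B) = invoice 46279.15 + 2922.09 + duty 3398.24 = 52599.48
Difference = |55032.71 − 52599.48| = 2433.23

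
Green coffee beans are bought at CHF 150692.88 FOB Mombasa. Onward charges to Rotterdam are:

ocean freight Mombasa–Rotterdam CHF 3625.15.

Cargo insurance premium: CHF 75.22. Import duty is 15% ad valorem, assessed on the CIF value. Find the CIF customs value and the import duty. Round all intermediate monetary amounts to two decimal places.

CIF = FOB price + freight + insurance
CIF = 150692.88 + 3625.15 + 75.22 = 154393.25
Import duty = 154393.25 × 15% = 23158.99

CIF value: CHF 154393.25; import duty: CHF 23158.99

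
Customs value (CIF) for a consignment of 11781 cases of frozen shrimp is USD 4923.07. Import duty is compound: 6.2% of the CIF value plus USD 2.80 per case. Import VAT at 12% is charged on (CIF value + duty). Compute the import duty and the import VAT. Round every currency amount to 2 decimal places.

Ad valorem component: 4923.07 × 6.2% = 305.23
Specific component: 11781 × 2.80 = 32986.80
Import duty = 305.23 + 32986.80 = 33292.03
VAT base = CIF + duty = 4923.07 + 33292.03 = 38215.10
Import VAT = 38215.10 × 12% = 4585.81

Import duty: USD 33292.03; import VAT: USD 4585.81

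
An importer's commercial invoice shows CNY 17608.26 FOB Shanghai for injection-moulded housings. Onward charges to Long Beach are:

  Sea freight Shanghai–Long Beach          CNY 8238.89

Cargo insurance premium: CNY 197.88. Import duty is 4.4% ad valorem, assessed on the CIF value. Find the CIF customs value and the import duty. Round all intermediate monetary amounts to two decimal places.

CIF = FOB price + freight + insurance
CIF = 17608.26 + 8238.89 + 197.88 = 26045.03
Import duty = 26045.03 × 4.4% = 1145.98

CIF value: CNY 26045.03; import duty: CNY 1145.98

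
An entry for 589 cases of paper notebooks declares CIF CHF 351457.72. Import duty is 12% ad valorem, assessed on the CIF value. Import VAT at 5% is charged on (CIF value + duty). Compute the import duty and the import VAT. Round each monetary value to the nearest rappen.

Import duty: CHF 42174.93; import VAT: CHF 19681.63

Import duty = 351457.72 × 12% = 42174.93
VAT base = CIF + duty = 351457.72 + 42174.93 = 393632.65
Import VAT = 393632.65 × 5% = 19681.63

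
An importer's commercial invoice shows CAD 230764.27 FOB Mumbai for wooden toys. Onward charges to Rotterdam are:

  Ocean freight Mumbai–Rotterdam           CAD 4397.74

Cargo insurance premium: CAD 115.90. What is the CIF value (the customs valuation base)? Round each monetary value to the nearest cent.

CIF = FOB price + freight + insurance
CIF = 230764.27 + 4397.74 + 115.90 = 235277.91

CIF value: CAD 235277.91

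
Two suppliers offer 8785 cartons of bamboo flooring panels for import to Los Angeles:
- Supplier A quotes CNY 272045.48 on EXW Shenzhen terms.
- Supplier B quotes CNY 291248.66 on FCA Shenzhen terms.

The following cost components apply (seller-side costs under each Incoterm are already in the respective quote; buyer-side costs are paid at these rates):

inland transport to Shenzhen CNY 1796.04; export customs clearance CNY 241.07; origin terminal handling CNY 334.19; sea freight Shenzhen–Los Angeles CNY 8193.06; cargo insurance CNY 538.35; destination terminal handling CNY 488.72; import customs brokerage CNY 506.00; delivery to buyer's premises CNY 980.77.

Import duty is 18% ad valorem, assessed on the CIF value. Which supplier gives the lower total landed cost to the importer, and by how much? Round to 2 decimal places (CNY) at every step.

Supplier A (EXW):
CIF value = EXW price + inland to port + export clearance + origin terminal + freight + insurance = 272045.48 + 1796.04 + 241.07 + 334.19 + 8193.06 + 538.35 = 283148.19
Import duty = 283148.19 × 18% = 50966.67
Buyer bears (A): 1796.04 + 241.07 + 334.19 + 8193.06 + 538.35 + 488.72 + 506.00 + 980.77 = 13078.20
Landed cost (A) = invoice 272045.48 + 13078.20 + duty 50966.67 = 336090.35
Supplier B (FCA):
CIF value = FCA price + origin terminal + freight + insurance = 291248.66 + 334.19 + 8193.06 + 538.35 = 300314.26
Import duty = 300314.26 × 18% = 54056.57
Buyer bears (B): 334.19 + 8193.06 + 538.35 + 488.72 + 506.00 + 980.77 = 11041.09
Landed cost (B) = invoice 291248.66 + 11041.09 + duty 54056.57 = 356346.32
Difference = |336090.35 − 356346.32| = 20255.97

Supplier A is cheaper by CNY 20255.97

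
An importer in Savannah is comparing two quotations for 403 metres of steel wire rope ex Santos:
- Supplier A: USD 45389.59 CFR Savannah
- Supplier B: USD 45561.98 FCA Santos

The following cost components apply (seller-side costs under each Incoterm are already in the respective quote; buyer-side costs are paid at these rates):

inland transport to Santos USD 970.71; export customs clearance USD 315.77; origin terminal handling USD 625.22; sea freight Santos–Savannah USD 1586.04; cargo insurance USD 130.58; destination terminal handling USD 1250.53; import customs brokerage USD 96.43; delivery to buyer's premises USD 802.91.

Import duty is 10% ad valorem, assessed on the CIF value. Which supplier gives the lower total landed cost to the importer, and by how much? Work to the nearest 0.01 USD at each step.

Supplier A is cheaper by USD 2622.01

Supplier A (CFR):
CIF value = CFR price + insurance = 45389.59 + 130.58 = 45520.17
Import duty = 45520.17 × 10% = 4552.02
Buyer bears (A): 130.58 + 1250.53 + 96.43 + 802.91 = 2280.45
Landed cost (A) = invoice 45389.59 + 2280.45 + duty 4552.02 = 52222.06
Supplier B (FCA):
CIF value = FCA price + origin terminal + freight + insurance = 45561.98 + 625.22 + 1586.04 + 130.58 = 47903.82
Import duty = 47903.82 × 10% = 4790.38
Buyer bears (B): 625.22 + 1586.04 + 130.58 + 1250.53 + 96.43 + 802.91 = 4491.71
Landed cost (B) = invoice 45561.98 + 4491.71 + duty 4790.38 = 54844.07
Difference = |52222.06 − 54844.07| = 2622.01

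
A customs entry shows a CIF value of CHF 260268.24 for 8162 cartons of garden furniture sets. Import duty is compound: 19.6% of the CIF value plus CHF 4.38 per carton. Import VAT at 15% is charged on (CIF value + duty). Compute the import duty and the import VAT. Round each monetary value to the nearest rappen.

Import duty: CHF 86762.14; import VAT: CHF 52054.56

Ad valorem component: 260268.24 × 19.6% = 51012.58
Specific component: 8162 × 4.38 = 35749.56
Import duty = 51012.58 + 35749.56 = 86762.14
VAT base = CIF + duty = 260268.24 + 86762.14 = 347030.38
Import VAT = 347030.38 × 15% = 52054.56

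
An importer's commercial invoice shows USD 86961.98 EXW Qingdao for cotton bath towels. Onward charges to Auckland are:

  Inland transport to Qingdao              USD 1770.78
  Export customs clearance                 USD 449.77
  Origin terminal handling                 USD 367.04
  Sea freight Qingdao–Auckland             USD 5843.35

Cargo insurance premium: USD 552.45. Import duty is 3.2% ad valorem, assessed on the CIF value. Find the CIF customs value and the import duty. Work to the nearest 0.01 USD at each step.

CIF value: USD 95945.37; import duty: USD 3070.25

CIF = EXW price + pre-shipment costs + freight + insurance
CIF = 86961.98 + 1770.78 + 449.77 + 367.04 + 5843.35 + 552.45 = 95945.37
Import duty = 95945.37 × 3.2% = 3070.25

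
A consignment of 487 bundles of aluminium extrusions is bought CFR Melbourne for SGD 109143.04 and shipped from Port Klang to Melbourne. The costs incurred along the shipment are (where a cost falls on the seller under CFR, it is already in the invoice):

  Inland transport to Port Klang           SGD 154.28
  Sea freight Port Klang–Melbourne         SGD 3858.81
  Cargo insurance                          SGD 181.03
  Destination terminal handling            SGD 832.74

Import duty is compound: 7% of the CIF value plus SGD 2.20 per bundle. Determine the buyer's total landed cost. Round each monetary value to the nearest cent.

CFR: the seller pays costs through ocean freight to the destination port, but not insurance.
Already in the invoice (seller's account under CFR): inland to port, freight — exclude.
CIF value = CFR price + insurance = 109143.04 + 181.03 = 109324.07
Ad valorem component: 109324.07 × 7% = 7652.68
Specific component: 487 × 2.20 = 1071.40
Import duty = 7652.68 + 1071.40 = 8724.08
Buyer bears: insurance 181.03 + destination terminal 832.74 + duty 8724.08 = 9737.85
Landed cost = invoice 109143.04 + 9737.85 = 118880.89

Total landed cost: SGD 118880.89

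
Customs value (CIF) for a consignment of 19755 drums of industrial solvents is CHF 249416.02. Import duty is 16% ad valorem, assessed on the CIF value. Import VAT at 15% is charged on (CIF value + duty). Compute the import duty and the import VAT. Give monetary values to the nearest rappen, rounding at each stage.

Import duty: CHF 39906.56; import VAT: CHF 43398.39

Import duty = 249416.02 × 16% = 39906.56
VAT base = CIF + duty = 249416.02 + 39906.56 = 289322.58
Import VAT = 289322.58 × 15% = 43398.39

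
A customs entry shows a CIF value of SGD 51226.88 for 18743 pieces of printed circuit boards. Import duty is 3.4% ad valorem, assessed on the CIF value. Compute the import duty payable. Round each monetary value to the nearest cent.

Import duty: SGD 1741.71

Import duty = 51226.88 × 3.4% = 1741.71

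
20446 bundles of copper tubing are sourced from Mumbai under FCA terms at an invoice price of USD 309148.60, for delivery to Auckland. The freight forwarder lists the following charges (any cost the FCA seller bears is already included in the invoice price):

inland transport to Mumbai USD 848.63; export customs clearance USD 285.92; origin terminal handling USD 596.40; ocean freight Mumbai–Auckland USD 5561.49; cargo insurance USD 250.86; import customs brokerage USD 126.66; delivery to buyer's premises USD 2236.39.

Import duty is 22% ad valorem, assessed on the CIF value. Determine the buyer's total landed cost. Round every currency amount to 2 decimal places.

FCA: the seller delivers export-cleared goods to the carrier; the buyer bears costs from that point.
Already in the invoice (seller's account under FCA): inland to port, export clearance — exclude.
CIF value = FCA price + origin terminal + freight + insurance = 309148.60 + 596.40 + 5561.49 + 250.86 = 315557.35
Import duty = 315557.35 × 22% = 69422.62
Buyer bears: origin terminal 596.40 + freight 5561.49 + insurance 250.86 + brokerage 126.66 + delivery 2236.39 + duty 69422.62 = 78194.42
Landed cost = invoice 309148.60 + 78194.42 = 387343.02

Total landed cost: USD 387343.02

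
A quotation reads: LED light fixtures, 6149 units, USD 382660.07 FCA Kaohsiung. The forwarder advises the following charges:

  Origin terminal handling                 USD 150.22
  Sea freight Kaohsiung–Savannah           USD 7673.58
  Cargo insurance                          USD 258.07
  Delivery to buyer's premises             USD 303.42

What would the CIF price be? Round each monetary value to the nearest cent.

CIF price: USD 390741.94

Not relevant to the conversion: delivery — on the buyer under both terms; not part of either seller's price.
From FCA to CIF, the seller additionally bears: origin terminal, freight, insurance.
CIF price = 382660.07 + 150.22 + 7673.58 + 258.07 = 390741.94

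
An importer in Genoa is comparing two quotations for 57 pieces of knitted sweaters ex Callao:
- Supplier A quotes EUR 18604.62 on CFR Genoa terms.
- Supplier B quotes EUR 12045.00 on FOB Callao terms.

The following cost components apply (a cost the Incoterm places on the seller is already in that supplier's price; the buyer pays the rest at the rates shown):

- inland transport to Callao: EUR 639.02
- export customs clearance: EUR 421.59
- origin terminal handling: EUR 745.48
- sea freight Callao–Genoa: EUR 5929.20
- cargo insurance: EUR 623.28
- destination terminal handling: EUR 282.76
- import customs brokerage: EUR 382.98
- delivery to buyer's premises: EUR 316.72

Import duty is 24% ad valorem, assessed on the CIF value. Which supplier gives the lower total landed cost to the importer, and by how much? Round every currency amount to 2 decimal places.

Supplier B is cheaper by EUR 781.72

Supplier A (CFR):
CIF value = CFR price + insurance = 18604.62 + 623.28 = 19227.90
Import duty = 19227.90 × 24% = 4614.70
Buyer bears (A): 623.28 + 282.76 + 382.98 + 316.72 = 1605.74
Landed cost (A) = invoice 18604.62 + 1605.74 + duty 4614.70 = 24825.06
Supplier B (FOB):
CIF value = FOB price + freight + insurance = 12045.00 + 5929.20 + 623.28 = 18597.48
Import duty = 18597.48 × 24% = 4463.40
Buyer bears (B): 5929.20 + 623.28 + 282.76 + 382.98 + 316.72 = 7534.94
Landed cost (B) = invoice 12045.00 + 7534.94 + duty 4463.40 = 24043.34
Difference = |24825.06 − 24043.34| = 781.72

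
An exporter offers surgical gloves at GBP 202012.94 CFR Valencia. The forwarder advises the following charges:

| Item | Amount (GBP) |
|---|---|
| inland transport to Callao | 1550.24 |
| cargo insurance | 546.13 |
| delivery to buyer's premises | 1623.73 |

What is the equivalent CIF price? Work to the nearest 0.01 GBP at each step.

CIF price: GBP 202559.07

Not relevant to the conversion: inland to port — on the seller under both CFR and CIF; already in the CFR price and stays in the CIF price. delivery — on the buyer under both terms; not part of either seller's price.
From CFR to CIF, the seller additionally bears: insurance.
CIF price = 202012.94 + 546.13 = 202559.07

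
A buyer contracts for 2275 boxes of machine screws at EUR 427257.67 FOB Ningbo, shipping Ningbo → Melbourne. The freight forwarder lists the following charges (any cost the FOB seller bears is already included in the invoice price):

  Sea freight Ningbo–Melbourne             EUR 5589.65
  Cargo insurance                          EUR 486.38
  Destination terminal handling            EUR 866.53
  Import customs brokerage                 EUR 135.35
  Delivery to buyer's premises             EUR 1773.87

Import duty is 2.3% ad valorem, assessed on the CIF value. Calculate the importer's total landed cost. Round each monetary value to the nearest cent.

Total landed cost: EUR 446076.13

FOB: the seller bears costs until goods are on board at the origin port; the buyer bears freight, insurance and all costs thereafter.
CIF value = FOB price + freight + insurance = 427257.67 + 5589.65 + 486.38 = 433333.70
Import duty = 433333.70 × 2.3% = 9966.68
Buyer bears: freight 5589.65 + insurance 486.38 + destination terminal 866.53 + brokerage 135.35 + delivery 1773.87 + duty 9966.68 = 18818.46
Landed cost = invoice 427257.67 + 18818.46 = 446076.13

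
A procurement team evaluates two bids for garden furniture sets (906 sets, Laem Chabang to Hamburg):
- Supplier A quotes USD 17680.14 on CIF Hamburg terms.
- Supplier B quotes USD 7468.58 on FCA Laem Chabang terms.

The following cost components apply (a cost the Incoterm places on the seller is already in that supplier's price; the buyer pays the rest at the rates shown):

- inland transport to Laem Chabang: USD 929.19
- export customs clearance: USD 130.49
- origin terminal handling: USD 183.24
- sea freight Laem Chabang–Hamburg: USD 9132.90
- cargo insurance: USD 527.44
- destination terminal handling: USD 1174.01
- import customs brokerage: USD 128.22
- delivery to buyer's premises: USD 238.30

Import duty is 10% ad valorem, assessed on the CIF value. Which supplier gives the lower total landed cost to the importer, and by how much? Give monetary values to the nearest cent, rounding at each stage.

Supplier B is cheaper by USD 404.77

Supplier A (CIF):
The CIF price already equals the CIF value: 17680.14
Import duty = 17680.14 × 10% = 1768.01
Buyer bears (A): 1174.01 + 128.22 + 238.30 = 1540.53
Landed cost (A) = invoice 17680.14 + 1540.53 + duty 1768.01 = 20988.68
Supplier B (FCA):
CIF value = FCA price + origin terminal + freight + insurance = 7468.58 + 183.24 + 9132.90 + 527.44 = 17312.16
Import duty = 17312.16 × 10% = 1731.22
Buyer bears (B): 183.24 + 9132.90 + 527.44 + 1174.01 + 128.22 + 238.30 = 11384.11
Landed cost (B) = invoice 7468.58 + 11384.11 + duty 1731.22 = 20583.91
Difference = |20988.68 − 20583.91| = 404.77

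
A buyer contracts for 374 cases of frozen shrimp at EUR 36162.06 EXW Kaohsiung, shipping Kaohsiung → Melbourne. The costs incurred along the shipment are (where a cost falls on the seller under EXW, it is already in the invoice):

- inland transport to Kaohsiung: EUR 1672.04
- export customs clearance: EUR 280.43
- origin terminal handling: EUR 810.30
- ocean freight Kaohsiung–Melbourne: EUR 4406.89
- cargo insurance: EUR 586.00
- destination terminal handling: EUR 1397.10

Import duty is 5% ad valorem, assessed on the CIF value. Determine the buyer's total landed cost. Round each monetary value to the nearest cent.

EXW: the seller makes goods available at their premises; the buyer bears all onward costs.
CIF value = EXW price + inland to port + export clearance + origin terminal + freight + insurance = 36162.06 + 1672.04 + 280.43 + 810.30 + 4406.89 + 586.00 = 43917.72
Import duty = 43917.72 × 5% = 2195.89
Buyer bears: inland to port 1672.04 + export clearance 280.43 + origin terminal 810.30 + freight 4406.89 + insurance 586.00 + destination terminal 1397.10 + duty 2195.89 = 11348.65
Landed cost = invoice 36162.06 + 11348.65 = 47510.71

Total landed cost: EUR 47510.71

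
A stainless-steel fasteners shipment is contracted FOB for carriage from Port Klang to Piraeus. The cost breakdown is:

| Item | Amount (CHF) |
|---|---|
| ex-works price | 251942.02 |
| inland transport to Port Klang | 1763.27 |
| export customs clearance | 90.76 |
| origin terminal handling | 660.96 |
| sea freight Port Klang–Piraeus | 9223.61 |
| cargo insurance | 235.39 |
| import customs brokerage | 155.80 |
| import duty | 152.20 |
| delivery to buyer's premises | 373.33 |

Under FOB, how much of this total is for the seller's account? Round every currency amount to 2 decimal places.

FOB: the seller bears costs until goods are on board at the origin port; the buyer bears freight, insurance and all costs thereafter.
Seller's account: goods 251942.02 + inland to port 1763.27 + export clearance 90.76 + origin terminal 660.96 = 254457.01
Buyer's account: freight 9223.61 + insurance 235.39 + brokerage 155.80 + duty 152.20 + delivery 373.33 = 10140.33

Seller's account: CHF 254457.01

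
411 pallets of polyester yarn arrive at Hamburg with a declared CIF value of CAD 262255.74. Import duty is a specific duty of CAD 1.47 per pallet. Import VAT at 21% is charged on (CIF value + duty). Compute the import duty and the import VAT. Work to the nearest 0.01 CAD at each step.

Import duty = 411 × 1.47 = 604.17
VAT base = CIF + duty = 262255.74 + 604.17 = 262859.91
Import VAT = 262859.91 × 21% = 55200.58

Import duty: CAD 604.17; import VAT: CAD 55200.58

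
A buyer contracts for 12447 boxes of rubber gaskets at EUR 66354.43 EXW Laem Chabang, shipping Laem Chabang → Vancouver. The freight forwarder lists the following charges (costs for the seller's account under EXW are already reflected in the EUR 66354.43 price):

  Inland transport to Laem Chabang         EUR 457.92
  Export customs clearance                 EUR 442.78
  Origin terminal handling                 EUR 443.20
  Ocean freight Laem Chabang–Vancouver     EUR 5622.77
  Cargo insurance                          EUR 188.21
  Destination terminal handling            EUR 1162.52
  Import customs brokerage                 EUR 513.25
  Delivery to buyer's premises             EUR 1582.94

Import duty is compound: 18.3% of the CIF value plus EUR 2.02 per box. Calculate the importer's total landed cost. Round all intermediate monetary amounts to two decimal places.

Total landed cost: EUR 115363.16

EXW: the seller makes goods available at their premises; the buyer bears all onward costs.
CIF value = EXW price + inland to port + export clearance + origin terminal + freight + insurance = 66354.43 + 457.92 + 442.78 + 443.20 + 5622.77 + 188.21 = 73509.31
Ad valorem component: 73509.31 × 18.3% = 13452.20
Specific component: 12447 × 2.02 = 25142.94
Import duty = 13452.20 + 25142.94 = 38595.14
Buyer bears: inland to port 457.92 + export clearance 442.78 + origin terminal 443.20 + freight 5622.77 + insurance 188.21 + destination terminal 1162.52 + brokerage 513.25 + delivery 1582.94 + duty 38595.14 = 49008.73
Landed cost = invoice 66354.43 + 49008.73 = 115363.16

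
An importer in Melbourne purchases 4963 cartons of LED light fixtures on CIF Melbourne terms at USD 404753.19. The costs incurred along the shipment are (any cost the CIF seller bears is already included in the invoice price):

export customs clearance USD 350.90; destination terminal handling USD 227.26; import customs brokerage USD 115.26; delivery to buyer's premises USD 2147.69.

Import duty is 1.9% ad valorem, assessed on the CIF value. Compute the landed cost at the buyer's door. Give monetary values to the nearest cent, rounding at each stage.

CIF: the seller pays costs through ocean freight and marine insurance to the destination port.
Already in the invoice (seller's account under CIF): export clearance — exclude.
The CIF price already equals the CIF value: 404753.19
Import duty = 404753.19 × 1.9% = 7690.31
Buyer bears: destination terminal 227.26 + brokerage 115.26 + delivery 2147.69 + duty 7690.31 = 10180.52
Landed cost = invoice 404753.19 + 10180.52 = 414933.71

Total landed cost: USD 414933.71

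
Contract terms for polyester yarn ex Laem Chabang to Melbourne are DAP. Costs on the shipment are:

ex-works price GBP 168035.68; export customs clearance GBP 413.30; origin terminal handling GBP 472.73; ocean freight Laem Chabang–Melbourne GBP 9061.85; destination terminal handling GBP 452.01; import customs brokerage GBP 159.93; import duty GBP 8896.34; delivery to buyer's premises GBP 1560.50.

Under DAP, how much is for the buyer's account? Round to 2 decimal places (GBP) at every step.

Buyer's account: GBP 9056.27

DAP: the seller bears all costs to the named destination except import duty and clearance.
Seller's account: goods 168035.68 + export clearance 413.30 + origin terminal 472.73 + freight 9061.85 + destination terminal 452.01 + delivery 1560.50 = 179996.07
Buyer's account: brokerage 159.93 + duty 8896.34 = 9056.27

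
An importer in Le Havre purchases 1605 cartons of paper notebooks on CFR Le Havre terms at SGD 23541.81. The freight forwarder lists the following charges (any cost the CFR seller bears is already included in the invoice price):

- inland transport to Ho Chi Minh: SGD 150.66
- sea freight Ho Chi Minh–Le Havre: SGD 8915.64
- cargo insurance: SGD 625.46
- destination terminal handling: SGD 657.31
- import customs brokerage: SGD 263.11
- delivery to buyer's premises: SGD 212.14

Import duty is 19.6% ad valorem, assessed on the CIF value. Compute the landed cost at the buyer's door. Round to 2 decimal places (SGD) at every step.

Total landed cost: SGD 30036.61

CFR: the seller pays costs through ocean freight to the destination port, but not insurance.
Already in the invoice (seller's account under CFR): inland to port, freight — exclude.
CIF value = CFR price + insurance = 23541.81 + 625.46 = 24167.27
Import duty = 24167.27 × 19.6% = 4736.78
Buyer bears: insurance 625.46 + destination terminal 657.31 + brokerage 263.11 + delivery 212.14 + duty 4736.78 = 6494.80
Landed cost = invoice 23541.81 + 6494.80 = 30036.61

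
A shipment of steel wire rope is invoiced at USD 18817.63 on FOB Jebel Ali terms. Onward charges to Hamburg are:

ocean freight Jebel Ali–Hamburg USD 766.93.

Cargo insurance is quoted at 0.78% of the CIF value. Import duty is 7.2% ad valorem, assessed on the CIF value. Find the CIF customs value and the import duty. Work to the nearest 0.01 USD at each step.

CIF value: USD 19738.52; import duty: USD 1421.17

Let C be the CIF value. C = FOB price + freight + 0.78% × C
C − 0.78% × C = 18817.63 + 766.93
0.9922 × C = 19584.56
C = 19584.56 / 0.9922 = 19738.52
Insurance premium = 0.78% × 19738.52 = 153.96
Import duty = 19738.52 × 7.2% = 1421.17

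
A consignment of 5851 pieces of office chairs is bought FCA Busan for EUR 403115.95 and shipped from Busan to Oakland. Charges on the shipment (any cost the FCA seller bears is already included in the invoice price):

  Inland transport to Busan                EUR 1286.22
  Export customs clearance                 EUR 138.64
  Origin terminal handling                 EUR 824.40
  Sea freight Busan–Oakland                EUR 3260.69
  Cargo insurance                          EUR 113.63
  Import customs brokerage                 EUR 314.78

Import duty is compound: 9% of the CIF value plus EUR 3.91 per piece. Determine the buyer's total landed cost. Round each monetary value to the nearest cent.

Total landed cost: EUR 467165.18

FCA: the seller delivers export-cleared goods to the carrier; the buyer bears costs from that point.
Already in the invoice (seller's account under FCA): inland to port, export clearance — exclude.
CIF value = FCA price + origin terminal + freight + insurance = 403115.95 + 824.40 + 3260.69 + 113.63 = 407314.67
Ad valorem component: 407314.67 × 9% = 36658.32
Specific component: 5851 × 3.91 = 22877.41
Import duty = 36658.32 + 22877.41 = 59535.73
Buyer bears: origin terminal 824.40 + freight 3260.69 + insurance 113.63 + brokerage 314.78 + duty 59535.73 = 64049.23
Landed cost = invoice 403115.95 + 64049.23 = 467165.18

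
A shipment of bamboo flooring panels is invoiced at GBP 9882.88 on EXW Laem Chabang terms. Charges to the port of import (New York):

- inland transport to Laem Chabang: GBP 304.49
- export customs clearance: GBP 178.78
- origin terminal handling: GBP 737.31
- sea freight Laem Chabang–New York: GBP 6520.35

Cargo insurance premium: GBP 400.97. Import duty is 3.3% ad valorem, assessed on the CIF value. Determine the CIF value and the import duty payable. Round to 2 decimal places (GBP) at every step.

CIF = EXW price + pre-shipment costs + freight + insurance
CIF = 9882.88 + 304.49 + 178.78 + 737.31 + 6520.35 + 400.97 = 18024.78
Import duty = 18024.78 × 3.3% = 594.82

CIF value: GBP 18024.78; import duty: GBP 594.82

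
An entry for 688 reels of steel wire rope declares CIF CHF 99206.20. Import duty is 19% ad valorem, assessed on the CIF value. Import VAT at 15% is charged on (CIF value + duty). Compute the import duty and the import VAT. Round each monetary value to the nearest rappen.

Import duty: CHF 18849.18; import VAT: CHF 17708.31

Import duty = 99206.20 × 19% = 18849.18
VAT base = CIF + duty = 99206.20 + 18849.18 = 118055.38
Import VAT = 118055.38 × 15% = 17708.31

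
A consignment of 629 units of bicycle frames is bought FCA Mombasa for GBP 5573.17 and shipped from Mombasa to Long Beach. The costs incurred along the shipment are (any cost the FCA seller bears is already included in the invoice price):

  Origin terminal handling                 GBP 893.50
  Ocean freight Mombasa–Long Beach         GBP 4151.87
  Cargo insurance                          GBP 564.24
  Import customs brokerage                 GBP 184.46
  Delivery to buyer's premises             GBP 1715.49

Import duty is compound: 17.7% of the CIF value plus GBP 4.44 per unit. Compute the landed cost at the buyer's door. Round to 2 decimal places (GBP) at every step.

FCA: the seller delivers export-cleared goods to the carrier; the buyer bears costs from that point.
CIF value = FCA price + origin terminal + freight + insurance = 5573.17 + 893.50 + 4151.87 + 564.24 = 11182.78
Ad valorem component: 11182.78 × 17.7% = 1979.35
Specific component: 629 × 4.44 = 2792.76
Import duty = 1979.35 + 2792.76 = 4772.11
Buyer bears: origin terminal 893.50 + freight 4151.87 + insurance 564.24 + brokerage 184.46 + delivery 1715.49 + duty 4772.11 = 12281.67
Landed cost = invoice 5573.17 + 12281.67 = 17854.84

Total landed cost: GBP 17854.84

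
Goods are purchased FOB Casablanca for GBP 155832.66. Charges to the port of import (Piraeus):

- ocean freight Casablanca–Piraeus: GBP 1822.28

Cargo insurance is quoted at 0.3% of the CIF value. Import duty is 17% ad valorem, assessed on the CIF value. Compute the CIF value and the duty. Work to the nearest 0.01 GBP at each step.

CIF value: GBP 158129.33; import duty: GBP 26881.99

Let C be the CIF value. C = FOB price + freight + 0.3% × C
C − 0.3% × C = 155832.66 + 1822.28
0.997 × C = 157654.94
C = 157654.94 / 0.997 = 158129.33
Insurance premium = 0.3% × 158129.33 = 474.39
Import duty = 158129.33 × 17% = 26881.99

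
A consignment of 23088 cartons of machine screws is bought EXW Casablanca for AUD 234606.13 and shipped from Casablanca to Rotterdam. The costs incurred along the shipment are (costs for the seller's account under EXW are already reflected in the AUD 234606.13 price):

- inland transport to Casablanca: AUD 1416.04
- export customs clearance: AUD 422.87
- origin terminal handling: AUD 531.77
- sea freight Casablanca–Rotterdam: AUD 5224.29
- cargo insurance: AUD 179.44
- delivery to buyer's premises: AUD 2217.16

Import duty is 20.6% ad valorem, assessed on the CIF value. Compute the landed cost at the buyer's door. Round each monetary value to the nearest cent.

EXW: the seller makes goods available at their premises; the buyer bears all onward costs.
CIF value = EXW price + inland to port + export clearance + origin terminal + freight + insurance = 234606.13 + 1416.04 + 422.87 + 531.77 + 5224.29 + 179.44 = 242380.54
Import duty = 242380.54 × 20.6% = 49930.39
Buyer bears: inland to port 1416.04 + export clearance 422.87 + origin terminal 531.77 + freight 5224.29 + insurance 179.44 + delivery 2217.16 + duty 49930.39 = 59921.96
Landed cost = invoice 234606.13 + 59921.96 = 294528.09

Total landed cost: AUD 294528.09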